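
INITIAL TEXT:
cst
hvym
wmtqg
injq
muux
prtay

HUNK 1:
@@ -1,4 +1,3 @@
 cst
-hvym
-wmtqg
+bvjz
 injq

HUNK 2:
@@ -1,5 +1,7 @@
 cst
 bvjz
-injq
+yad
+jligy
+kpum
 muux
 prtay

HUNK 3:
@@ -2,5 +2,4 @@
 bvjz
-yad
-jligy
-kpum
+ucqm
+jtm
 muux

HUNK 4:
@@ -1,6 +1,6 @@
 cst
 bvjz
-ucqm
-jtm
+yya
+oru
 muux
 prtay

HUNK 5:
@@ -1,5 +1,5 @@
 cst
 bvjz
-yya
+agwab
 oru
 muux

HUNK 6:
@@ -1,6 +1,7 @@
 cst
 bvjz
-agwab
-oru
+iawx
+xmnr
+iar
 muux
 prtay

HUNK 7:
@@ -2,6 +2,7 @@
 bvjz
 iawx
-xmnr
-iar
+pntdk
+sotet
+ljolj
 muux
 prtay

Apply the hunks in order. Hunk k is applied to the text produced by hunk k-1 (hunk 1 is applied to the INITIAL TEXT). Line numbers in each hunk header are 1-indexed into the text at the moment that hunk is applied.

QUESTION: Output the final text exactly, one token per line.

Answer: cst
bvjz
iawx
pntdk
sotet
ljolj
muux
prtay

Derivation:
Hunk 1: at line 1 remove [hvym,wmtqg] add [bvjz] -> 5 lines: cst bvjz injq muux prtay
Hunk 2: at line 1 remove [injq] add [yad,jligy,kpum] -> 7 lines: cst bvjz yad jligy kpum muux prtay
Hunk 3: at line 2 remove [yad,jligy,kpum] add [ucqm,jtm] -> 6 lines: cst bvjz ucqm jtm muux prtay
Hunk 4: at line 1 remove [ucqm,jtm] add [yya,oru] -> 6 lines: cst bvjz yya oru muux prtay
Hunk 5: at line 1 remove [yya] add [agwab] -> 6 lines: cst bvjz agwab oru muux prtay
Hunk 6: at line 1 remove [agwab,oru] add [iawx,xmnr,iar] -> 7 lines: cst bvjz iawx xmnr iar muux prtay
Hunk 7: at line 2 remove [xmnr,iar] add [pntdk,sotet,ljolj] -> 8 lines: cst bvjz iawx pntdk sotet ljolj muux prtay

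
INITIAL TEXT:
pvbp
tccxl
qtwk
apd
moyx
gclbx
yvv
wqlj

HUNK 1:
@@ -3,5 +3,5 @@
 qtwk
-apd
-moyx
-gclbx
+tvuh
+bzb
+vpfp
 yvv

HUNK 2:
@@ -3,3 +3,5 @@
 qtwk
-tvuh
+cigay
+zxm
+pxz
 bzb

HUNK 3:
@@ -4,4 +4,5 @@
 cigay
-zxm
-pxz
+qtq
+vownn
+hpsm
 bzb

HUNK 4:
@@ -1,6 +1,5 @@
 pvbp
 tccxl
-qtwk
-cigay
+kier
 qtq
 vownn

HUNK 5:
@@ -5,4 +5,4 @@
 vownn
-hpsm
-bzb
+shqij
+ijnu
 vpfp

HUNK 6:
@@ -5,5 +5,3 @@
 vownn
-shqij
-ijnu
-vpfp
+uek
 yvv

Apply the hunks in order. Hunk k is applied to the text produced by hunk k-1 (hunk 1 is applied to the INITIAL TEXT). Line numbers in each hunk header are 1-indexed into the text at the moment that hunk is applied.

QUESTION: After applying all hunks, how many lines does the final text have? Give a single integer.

Hunk 1: at line 3 remove [apd,moyx,gclbx] add [tvuh,bzb,vpfp] -> 8 lines: pvbp tccxl qtwk tvuh bzb vpfp yvv wqlj
Hunk 2: at line 3 remove [tvuh] add [cigay,zxm,pxz] -> 10 lines: pvbp tccxl qtwk cigay zxm pxz bzb vpfp yvv wqlj
Hunk 3: at line 4 remove [zxm,pxz] add [qtq,vownn,hpsm] -> 11 lines: pvbp tccxl qtwk cigay qtq vownn hpsm bzb vpfp yvv wqlj
Hunk 4: at line 1 remove [qtwk,cigay] add [kier] -> 10 lines: pvbp tccxl kier qtq vownn hpsm bzb vpfp yvv wqlj
Hunk 5: at line 5 remove [hpsm,bzb] add [shqij,ijnu] -> 10 lines: pvbp tccxl kier qtq vownn shqij ijnu vpfp yvv wqlj
Hunk 6: at line 5 remove [shqij,ijnu,vpfp] add [uek] -> 8 lines: pvbp tccxl kier qtq vownn uek yvv wqlj
Final line count: 8

Answer: 8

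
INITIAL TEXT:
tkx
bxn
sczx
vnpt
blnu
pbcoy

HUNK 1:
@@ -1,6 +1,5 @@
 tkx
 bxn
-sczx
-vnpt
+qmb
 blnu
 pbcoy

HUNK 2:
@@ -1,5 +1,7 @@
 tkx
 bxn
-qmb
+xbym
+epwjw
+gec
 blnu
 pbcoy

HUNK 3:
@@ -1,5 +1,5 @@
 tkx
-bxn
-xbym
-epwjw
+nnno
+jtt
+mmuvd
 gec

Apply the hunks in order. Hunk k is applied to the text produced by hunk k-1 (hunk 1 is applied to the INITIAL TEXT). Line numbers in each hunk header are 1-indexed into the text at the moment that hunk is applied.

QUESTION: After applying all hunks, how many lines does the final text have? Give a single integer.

Answer: 7

Derivation:
Hunk 1: at line 1 remove [sczx,vnpt] add [qmb] -> 5 lines: tkx bxn qmb blnu pbcoy
Hunk 2: at line 1 remove [qmb] add [xbym,epwjw,gec] -> 7 lines: tkx bxn xbym epwjw gec blnu pbcoy
Hunk 3: at line 1 remove [bxn,xbym,epwjw] add [nnno,jtt,mmuvd] -> 7 lines: tkx nnno jtt mmuvd gec blnu pbcoy
Final line count: 7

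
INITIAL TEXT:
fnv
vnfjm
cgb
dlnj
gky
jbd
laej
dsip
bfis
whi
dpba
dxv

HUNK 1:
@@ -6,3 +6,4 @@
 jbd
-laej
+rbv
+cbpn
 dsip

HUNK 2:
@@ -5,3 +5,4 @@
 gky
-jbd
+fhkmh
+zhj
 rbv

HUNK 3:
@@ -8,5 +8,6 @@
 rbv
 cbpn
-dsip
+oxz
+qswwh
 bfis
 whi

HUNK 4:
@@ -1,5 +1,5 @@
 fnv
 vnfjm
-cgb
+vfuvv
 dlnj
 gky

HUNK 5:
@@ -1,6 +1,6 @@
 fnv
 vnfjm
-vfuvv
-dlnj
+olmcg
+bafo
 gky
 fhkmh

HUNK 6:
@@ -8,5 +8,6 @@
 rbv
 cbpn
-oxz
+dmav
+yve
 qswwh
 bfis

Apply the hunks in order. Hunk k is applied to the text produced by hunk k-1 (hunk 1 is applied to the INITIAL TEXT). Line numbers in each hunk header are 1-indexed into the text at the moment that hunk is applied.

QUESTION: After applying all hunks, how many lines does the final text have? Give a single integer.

Answer: 16

Derivation:
Hunk 1: at line 6 remove [laej] add [rbv,cbpn] -> 13 lines: fnv vnfjm cgb dlnj gky jbd rbv cbpn dsip bfis whi dpba dxv
Hunk 2: at line 5 remove [jbd] add [fhkmh,zhj] -> 14 lines: fnv vnfjm cgb dlnj gky fhkmh zhj rbv cbpn dsip bfis whi dpba dxv
Hunk 3: at line 8 remove [dsip] add [oxz,qswwh] -> 15 lines: fnv vnfjm cgb dlnj gky fhkmh zhj rbv cbpn oxz qswwh bfis whi dpba dxv
Hunk 4: at line 1 remove [cgb] add [vfuvv] -> 15 lines: fnv vnfjm vfuvv dlnj gky fhkmh zhj rbv cbpn oxz qswwh bfis whi dpba dxv
Hunk 5: at line 1 remove [vfuvv,dlnj] add [olmcg,bafo] -> 15 lines: fnv vnfjm olmcg bafo gky fhkmh zhj rbv cbpn oxz qswwh bfis whi dpba dxv
Hunk 6: at line 8 remove [oxz] add [dmav,yve] -> 16 lines: fnv vnfjm olmcg bafo gky fhkmh zhj rbv cbpn dmav yve qswwh bfis whi dpba dxv
Final line count: 16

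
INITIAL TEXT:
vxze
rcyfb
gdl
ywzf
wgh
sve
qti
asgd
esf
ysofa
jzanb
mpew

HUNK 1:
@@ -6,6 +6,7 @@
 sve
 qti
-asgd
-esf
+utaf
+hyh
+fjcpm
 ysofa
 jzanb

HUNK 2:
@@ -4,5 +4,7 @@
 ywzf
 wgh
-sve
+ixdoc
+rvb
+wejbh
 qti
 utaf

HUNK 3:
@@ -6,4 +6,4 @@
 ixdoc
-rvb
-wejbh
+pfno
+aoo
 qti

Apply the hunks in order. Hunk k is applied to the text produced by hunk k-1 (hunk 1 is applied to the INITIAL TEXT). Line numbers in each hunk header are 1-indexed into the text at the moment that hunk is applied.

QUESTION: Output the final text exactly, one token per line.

Answer: vxze
rcyfb
gdl
ywzf
wgh
ixdoc
pfno
aoo
qti
utaf
hyh
fjcpm
ysofa
jzanb
mpew

Derivation:
Hunk 1: at line 6 remove [asgd,esf] add [utaf,hyh,fjcpm] -> 13 lines: vxze rcyfb gdl ywzf wgh sve qti utaf hyh fjcpm ysofa jzanb mpew
Hunk 2: at line 4 remove [sve] add [ixdoc,rvb,wejbh] -> 15 lines: vxze rcyfb gdl ywzf wgh ixdoc rvb wejbh qti utaf hyh fjcpm ysofa jzanb mpew
Hunk 3: at line 6 remove [rvb,wejbh] add [pfno,aoo] -> 15 lines: vxze rcyfb gdl ywzf wgh ixdoc pfno aoo qti utaf hyh fjcpm ysofa jzanb mpew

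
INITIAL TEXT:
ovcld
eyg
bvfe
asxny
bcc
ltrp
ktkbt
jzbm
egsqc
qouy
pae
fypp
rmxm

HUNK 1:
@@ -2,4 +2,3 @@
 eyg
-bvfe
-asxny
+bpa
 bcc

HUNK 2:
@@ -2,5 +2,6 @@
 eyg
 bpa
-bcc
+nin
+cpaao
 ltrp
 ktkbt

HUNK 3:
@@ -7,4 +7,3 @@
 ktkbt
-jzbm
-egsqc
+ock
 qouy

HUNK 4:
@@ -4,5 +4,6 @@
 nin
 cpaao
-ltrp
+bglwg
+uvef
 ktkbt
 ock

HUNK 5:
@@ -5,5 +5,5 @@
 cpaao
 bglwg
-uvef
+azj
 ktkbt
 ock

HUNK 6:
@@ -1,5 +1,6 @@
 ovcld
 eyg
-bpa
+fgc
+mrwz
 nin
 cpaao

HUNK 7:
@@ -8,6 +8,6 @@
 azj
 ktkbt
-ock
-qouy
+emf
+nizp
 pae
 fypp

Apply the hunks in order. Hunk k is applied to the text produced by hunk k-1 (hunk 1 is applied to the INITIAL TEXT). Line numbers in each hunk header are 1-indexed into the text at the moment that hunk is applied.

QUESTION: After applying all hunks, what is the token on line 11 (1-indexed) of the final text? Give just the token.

Answer: nizp

Derivation:
Hunk 1: at line 2 remove [bvfe,asxny] add [bpa] -> 12 lines: ovcld eyg bpa bcc ltrp ktkbt jzbm egsqc qouy pae fypp rmxm
Hunk 2: at line 2 remove [bcc] add [nin,cpaao] -> 13 lines: ovcld eyg bpa nin cpaao ltrp ktkbt jzbm egsqc qouy pae fypp rmxm
Hunk 3: at line 7 remove [jzbm,egsqc] add [ock] -> 12 lines: ovcld eyg bpa nin cpaao ltrp ktkbt ock qouy pae fypp rmxm
Hunk 4: at line 4 remove [ltrp] add [bglwg,uvef] -> 13 lines: ovcld eyg bpa nin cpaao bglwg uvef ktkbt ock qouy pae fypp rmxm
Hunk 5: at line 5 remove [uvef] add [azj] -> 13 lines: ovcld eyg bpa nin cpaao bglwg azj ktkbt ock qouy pae fypp rmxm
Hunk 6: at line 1 remove [bpa] add [fgc,mrwz] -> 14 lines: ovcld eyg fgc mrwz nin cpaao bglwg azj ktkbt ock qouy pae fypp rmxm
Hunk 7: at line 8 remove [ock,qouy] add [emf,nizp] -> 14 lines: ovcld eyg fgc mrwz nin cpaao bglwg azj ktkbt emf nizp pae fypp rmxm
Final line 11: nizp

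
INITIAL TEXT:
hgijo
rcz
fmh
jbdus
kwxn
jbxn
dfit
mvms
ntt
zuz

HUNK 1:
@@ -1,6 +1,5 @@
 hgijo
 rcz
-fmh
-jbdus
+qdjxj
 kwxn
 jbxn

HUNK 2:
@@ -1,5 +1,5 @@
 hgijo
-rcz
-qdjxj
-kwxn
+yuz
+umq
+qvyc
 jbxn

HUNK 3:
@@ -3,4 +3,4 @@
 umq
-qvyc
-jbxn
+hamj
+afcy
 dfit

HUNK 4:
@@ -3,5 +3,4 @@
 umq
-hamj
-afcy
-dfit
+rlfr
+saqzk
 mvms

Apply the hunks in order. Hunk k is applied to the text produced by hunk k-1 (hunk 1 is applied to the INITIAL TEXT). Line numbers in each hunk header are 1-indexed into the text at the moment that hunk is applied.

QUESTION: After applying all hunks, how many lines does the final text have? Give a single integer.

Answer: 8

Derivation:
Hunk 1: at line 1 remove [fmh,jbdus] add [qdjxj] -> 9 lines: hgijo rcz qdjxj kwxn jbxn dfit mvms ntt zuz
Hunk 2: at line 1 remove [rcz,qdjxj,kwxn] add [yuz,umq,qvyc] -> 9 lines: hgijo yuz umq qvyc jbxn dfit mvms ntt zuz
Hunk 3: at line 3 remove [qvyc,jbxn] add [hamj,afcy] -> 9 lines: hgijo yuz umq hamj afcy dfit mvms ntt zuz
Hunk 4: at line 3 remove [hamj,afcy,dfit] add [rlfr,saqzk] -> 8 lines: hgijo yuz umq rlfr saqzk mvms ntt zuz
Final line count: 8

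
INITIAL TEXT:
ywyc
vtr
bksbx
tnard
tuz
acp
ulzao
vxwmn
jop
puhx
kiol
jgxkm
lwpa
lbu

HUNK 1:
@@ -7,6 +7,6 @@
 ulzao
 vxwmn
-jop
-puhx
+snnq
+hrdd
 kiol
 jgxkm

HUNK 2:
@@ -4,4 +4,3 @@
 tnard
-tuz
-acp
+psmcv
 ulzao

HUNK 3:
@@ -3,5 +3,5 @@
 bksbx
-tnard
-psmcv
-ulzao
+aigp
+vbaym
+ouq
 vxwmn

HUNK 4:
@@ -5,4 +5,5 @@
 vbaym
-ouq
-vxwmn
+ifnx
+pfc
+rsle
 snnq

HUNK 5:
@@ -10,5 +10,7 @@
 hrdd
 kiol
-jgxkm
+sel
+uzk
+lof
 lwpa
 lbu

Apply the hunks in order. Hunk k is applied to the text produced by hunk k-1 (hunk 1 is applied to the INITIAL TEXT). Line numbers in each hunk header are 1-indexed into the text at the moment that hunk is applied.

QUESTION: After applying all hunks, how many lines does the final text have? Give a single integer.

Answer: 16

Derivation:
Hunk 1: at line 7 remove [jop,puhx] add [snnq,hrdd] -> 14 lines: ywyc vtr bksbx tnard tuz acp ulzao vxwmn snnq hrdd kiol jgxkm lwpa lbu
Hunk 2: at line 4 remove [tuz,acp] add [psmcv] -> 13 lines: ywyc vtr bksbx tnard psmcv ulzao vxwmn snnq hrdd kiol jgxkm lwpa lbu
Hunk 3: at line 3 remove [tnard,psmcv,ulzao] add [aigp,vbaym,ouq] -> 13 lines: ywyc vtr bksbx aigp vbaym ouq vxwmn snnq hrdd kiol jgxkm lwpa lbu
Hunk 4: at line 5 remove [ouq,vxwmn] add [ifnx,pfc,rsle] -> 14 lines: ywyc vtr bksbx aigp vbaym ifnx pfc rsle snnq hrdd kiol jgxkm lwpa lbu
Hunk 5: at line 10 remove [jgxkm] add [sel,uzk,lof] -> 16 lines: ywyc vtr bksbx aigp vbaym ifnx pfc rsle snnq hrdd kiol sel uzk lof lwpa lbu
Final line count: 16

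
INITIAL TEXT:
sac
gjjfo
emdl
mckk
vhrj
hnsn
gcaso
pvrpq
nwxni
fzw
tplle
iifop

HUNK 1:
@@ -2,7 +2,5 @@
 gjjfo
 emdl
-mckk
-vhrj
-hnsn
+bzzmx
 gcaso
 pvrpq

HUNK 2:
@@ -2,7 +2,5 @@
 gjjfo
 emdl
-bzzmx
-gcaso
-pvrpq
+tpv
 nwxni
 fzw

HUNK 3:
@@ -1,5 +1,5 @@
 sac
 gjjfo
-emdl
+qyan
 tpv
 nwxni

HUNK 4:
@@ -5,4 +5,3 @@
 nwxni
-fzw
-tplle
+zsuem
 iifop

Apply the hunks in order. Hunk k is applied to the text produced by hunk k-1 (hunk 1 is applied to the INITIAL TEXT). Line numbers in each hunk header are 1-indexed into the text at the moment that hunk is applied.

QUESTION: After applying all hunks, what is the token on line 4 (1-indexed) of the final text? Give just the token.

Answer: tpv

Derivation:
Hunk 1: at line 2 remove [mckk,vhrj,hnsn] add [bzzmx] -> 10 lines: sac gjjfo emdl bzzmx gcaso pvrpq nwxni fzw tplle iifop
Hunk 2: at line 2 remove [bzzmx,gcaso,pvrpq] add [tpv] -> 8 lines: sac gjjfo emdl tpv nwxni fzw tplle iifop
Hunk 3: at line 1 remove [emdl] add [qyan] -> 8 lines: sac gjjfo qyan tpv nwxni fzw tplle iifop
Hunk 4: at line 5 remove [fzw,tplle] add [zsuem] -> 7 lines: sac gjjfo qyan tpv nwxni zsuem iifop
Final line 4: tpv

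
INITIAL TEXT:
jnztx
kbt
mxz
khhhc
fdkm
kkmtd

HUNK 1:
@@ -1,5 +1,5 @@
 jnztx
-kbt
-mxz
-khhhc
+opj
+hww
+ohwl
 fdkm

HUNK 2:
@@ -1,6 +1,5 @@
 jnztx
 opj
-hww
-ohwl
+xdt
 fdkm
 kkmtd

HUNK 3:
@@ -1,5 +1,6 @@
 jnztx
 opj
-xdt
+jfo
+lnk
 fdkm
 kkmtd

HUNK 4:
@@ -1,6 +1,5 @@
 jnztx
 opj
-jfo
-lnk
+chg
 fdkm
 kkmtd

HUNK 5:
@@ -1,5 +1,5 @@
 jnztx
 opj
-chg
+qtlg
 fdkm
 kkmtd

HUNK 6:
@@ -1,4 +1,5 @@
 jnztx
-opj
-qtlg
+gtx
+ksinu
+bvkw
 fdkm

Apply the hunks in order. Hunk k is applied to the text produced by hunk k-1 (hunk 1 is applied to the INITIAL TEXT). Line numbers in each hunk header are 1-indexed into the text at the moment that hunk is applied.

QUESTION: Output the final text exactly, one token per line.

Answer: jnztx
gtx
ksinu
bvkw
fdkm
kkmtd

Derivation:
Hunk 1: at line 1 remove [kbt,mxz,khhhc] add [opj,hww,ohwl] -> 6 lines: jnztx opj hww ohwl fdkm kkmtd
Hunk 2: at line 1 remove [hww,ohwl] add [xdt] -> 5 lines: jnztx opj xdt fdkm kkmtd
Hunk 3: at line 1 remove [xdt] add [jfo,lnk] -> 6 lines: jnztx opj jfo lnk fdkm kkmtd
Hunk 4: at line 1 remove [jfo,lnk] add [chg] -> 5 lines: jnztx opj chg fdkm kkmtd
Hunk 5: at line 1 remove [chg] add [qtlg] -> 5 lines: jnztx opj qtlg fdkm kkmtd
Hunk 6: at line 1 remove [opj,qtlg] add [gtx,ksinu,bvkw] -> 6 lines: jnztx gtx ksinu bvkw fdkm kkmtd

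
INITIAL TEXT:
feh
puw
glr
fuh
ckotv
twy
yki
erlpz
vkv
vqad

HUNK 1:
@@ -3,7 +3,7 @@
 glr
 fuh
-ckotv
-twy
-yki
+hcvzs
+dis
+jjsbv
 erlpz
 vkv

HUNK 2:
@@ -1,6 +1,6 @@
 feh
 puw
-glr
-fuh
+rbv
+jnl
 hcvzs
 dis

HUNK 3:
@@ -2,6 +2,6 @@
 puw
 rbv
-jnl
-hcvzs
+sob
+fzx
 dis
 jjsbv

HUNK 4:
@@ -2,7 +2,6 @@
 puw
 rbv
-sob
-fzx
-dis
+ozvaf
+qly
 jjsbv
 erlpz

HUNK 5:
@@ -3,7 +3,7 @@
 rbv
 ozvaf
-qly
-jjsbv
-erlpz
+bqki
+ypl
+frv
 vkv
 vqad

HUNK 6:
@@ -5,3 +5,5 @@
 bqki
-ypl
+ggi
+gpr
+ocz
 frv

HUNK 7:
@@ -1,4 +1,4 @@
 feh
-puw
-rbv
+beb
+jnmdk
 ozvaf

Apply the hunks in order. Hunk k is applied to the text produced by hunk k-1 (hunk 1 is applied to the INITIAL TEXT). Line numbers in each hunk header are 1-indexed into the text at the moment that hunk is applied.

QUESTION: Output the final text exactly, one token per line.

Hunk 1: at line 3 remove [ckotv,twy,yki] add [hcvzs,dis,jjsbv] -> 10 lines: feh puw glr fuh hcvzs dis jjsbv erlpz vkv vqad
Hunk 2: at line 1 remove [glr,fuh] add [rbv,jnl] -> 10 lines: feh puw rbv jnl hcvzs dis jjsbv erlpz vkv vqad
Hunk 3: at line 2 remove [jnl,hcvzs] add [sob,fzx] -> 10 lines: feh puw rbv sob fzx dis jjsbv erlpz vkv vqad
Hunk 4: at line 2 remove [sob,fzx,dis] add [ozvaf,qly] -> 9 lines: feh puw rbv ozvaf qly jjsbv erlpz vkv vqad
Hunk 5: at line 3 remove [qly,jjsbv,erlpz] add [bqki,ypl,frv] -> 9 lines: feh puw rbv ozvaf bqki ypl frv vkv vqad
Hunk 6: at line 5 remove [ypl] add [ggi,gpr,ocz] -> 11 lines: feh puw rbv ozvaf bqki ggi gpr ocz frv vkv vqad
Hunk 7: at line 1 remove [puw,rbv] add [beb,jnmdk] -> 11 lines: feh beb jnmdk ozvaf bqki ggi gpr ocz frv vkv vqad

Answer: feh
beb
jnmdk
ozvaf
bqki
ggi
gpr
ocz
frv
vkv
vqad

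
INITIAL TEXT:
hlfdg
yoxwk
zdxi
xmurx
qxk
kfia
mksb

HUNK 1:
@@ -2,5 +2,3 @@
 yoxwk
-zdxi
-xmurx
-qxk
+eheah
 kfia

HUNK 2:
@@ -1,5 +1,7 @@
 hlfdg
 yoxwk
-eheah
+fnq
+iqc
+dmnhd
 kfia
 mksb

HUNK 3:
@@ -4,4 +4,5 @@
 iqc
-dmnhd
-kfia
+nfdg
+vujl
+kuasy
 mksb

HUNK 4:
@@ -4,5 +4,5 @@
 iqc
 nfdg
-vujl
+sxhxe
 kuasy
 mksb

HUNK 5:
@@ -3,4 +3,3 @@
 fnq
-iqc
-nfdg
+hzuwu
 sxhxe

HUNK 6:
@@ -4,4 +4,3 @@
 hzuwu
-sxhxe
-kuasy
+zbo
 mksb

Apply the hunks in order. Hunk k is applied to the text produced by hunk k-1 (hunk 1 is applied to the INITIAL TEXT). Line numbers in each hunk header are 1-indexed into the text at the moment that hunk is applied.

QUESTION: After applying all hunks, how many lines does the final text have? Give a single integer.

Hunk 1: at line 2 remove [zdxi,xmurx,qxk] add [eheah] -> 5 lines: hlfdg yoxwk eheah kfia mksb
Hunk 2: at line 1 remove [eheah] add [fnq,iqc,dmnhd] -> 7 lines: hlfdg yoxwk fnq iqc dmnhd kfia mksb
Hunk 3: at line 4 remove [dmnhd,kfia] add [nfdg,vujl,kuasy] -> 8 lines: hlfdg yoxwk fnq iqc nfdg vujl kuasy mksb
Hunk 4: at line 4 remove [vujl] add [sxhxe] -> 8 lines: hlfdg yoxwk fnq iqc nfdg sxhxe kuasy mksb
Hunk 5: at line 3 remove [iqc,nfdg] add [hzuwu] -> 7 lines: hlfdg yoxwk fnq hzuwu sxhxe kuasy mksb
Hunk 6: at line 4 remove [sxhxe,kuasy] add [zbo] -> 6 lines: hlfdg yoxwk fnq hzuwu zbo mksb
Final line count: 6

Answer: 6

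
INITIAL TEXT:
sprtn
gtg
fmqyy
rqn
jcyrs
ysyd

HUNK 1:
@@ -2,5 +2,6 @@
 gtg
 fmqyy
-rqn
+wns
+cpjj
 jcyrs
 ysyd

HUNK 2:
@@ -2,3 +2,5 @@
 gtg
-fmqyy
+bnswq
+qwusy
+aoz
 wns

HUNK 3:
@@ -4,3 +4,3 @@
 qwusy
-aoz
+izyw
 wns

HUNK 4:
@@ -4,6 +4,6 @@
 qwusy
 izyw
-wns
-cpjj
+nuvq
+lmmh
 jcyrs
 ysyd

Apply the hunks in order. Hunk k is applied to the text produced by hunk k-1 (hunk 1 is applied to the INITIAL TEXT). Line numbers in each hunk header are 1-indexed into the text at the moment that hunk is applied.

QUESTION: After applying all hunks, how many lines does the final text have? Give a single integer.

Answer: 9

Derivation:
Hunk 1: at line 2 remove [rqn] add [wns,cpjj] -> 7 lines: sprtn gtg fmqyy wns cpjj jcyrs ysyd
Hunk 2: at line 2 remove [fmqyy] add [bnswq,qwusy,aoz] -> 9 lines: sprtn gtg bnswq qwusy aoz wns cpjj jcyrs ysyd
Hunk 3: at line 4 remove [aoz] add [izyw] -> 9 lines: sprtn gtg bnswq qwusy izyw wns cpjj jcyrs ysyd
Hunk 4: at line 4 remove [wns,cpjj] add [nuvq,lmmh] -> 9 lines: sprtn gtg bnswq qwusy izyw nuvq lmmh jcyrs ysyd
Final line count: 9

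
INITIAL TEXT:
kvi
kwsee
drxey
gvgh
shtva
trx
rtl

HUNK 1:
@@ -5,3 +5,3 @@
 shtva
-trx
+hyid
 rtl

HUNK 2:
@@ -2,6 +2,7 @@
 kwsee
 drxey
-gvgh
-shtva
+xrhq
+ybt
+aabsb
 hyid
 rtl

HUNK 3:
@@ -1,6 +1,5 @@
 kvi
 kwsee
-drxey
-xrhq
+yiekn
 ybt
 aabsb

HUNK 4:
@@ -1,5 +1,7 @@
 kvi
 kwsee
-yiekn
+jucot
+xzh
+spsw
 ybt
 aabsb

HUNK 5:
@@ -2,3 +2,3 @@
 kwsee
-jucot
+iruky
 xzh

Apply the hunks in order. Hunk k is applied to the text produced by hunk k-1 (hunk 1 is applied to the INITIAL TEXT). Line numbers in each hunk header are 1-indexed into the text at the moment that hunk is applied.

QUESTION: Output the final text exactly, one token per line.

Answer: kvi
kwsee
iruky
xzh
spsw
ybt
aabsb
hyid
rtl

Derivation:
Hunk 1: at line 5 remove [trx] add [hyid] -> 7 lines: kvi kwsee drxey gvgh shtva hyid rtl
Hunk 2: at line 2 remove [gvgh,shtva] add [xrhq,ybt,aabsb] -> 8 lines: kvi kwsee drxey xrhq ybt aabsb hyid rtl
Hunk 3: at line 1 remove [drxey,xrhq] add [yiekn] -> 7 lines: kvi kwsee yiekn ybt aabsb hyid rtl
Hunk 4: at line 1 remove [yiekn] add [jucot,xzh,spsw] -> 9 lines: kvi kwsee jucot xzh spsw ybt aabsb hyid rtl
Hunk 5: at line 2 remove [jucot] add [iruky] -> 9 lines: kvi kwsee iruky xzh spsw ybt aabsb hyid rtl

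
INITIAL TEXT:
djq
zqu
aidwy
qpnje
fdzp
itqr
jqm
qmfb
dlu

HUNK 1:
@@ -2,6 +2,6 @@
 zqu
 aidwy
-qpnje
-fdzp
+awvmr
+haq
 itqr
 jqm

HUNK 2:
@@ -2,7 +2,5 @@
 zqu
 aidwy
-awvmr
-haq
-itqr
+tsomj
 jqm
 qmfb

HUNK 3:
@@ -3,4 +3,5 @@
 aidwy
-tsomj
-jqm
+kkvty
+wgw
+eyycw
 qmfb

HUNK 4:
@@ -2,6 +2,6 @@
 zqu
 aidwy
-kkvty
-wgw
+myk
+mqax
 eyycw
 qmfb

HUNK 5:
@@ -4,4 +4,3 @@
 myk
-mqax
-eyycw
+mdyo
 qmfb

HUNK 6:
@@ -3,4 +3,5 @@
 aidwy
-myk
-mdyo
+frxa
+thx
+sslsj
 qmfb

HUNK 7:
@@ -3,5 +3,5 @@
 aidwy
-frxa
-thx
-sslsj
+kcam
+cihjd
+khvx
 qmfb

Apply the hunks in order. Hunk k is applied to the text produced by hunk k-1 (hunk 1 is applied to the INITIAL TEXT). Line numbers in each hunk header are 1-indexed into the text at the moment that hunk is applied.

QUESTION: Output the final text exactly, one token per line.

Answer: djq
zqu
aidwy
kcam
cihjd
khvx
qmfb
dlu

Derivation:
Hunk 1: at line 2 remove [qpnje,fdzp] add [awvmr,haq] -> 9 lines: djq zqu aidwy awvmr haq itqr jqm qmfb dlu
Hunk 2: at line 2 remove [awvmr,haq,itqr] add [tsomj] -> 7 lines: djq zqu aidwy tsomj jqm qmfb dlu
Hunk 3: at line 3 remove [tsomj,jqm] add [kkvty,wgw,eyycw] -> 8 lines: djq zqu aidwy kkvty wgw eyycw qmfb dlu
Hunk 4: at line 2 remove [kkvty,wgw] add [myk,mqax] -> 8 lines: djq zqu aidwy myk mqax eyycw qmfb dlu
Hunk 5: at line 4 remove [mqax,eyycw] add [mdyo] -> 7 lines: djq zqu aidwy myk mdyo qmfb dlu
Hunk 6: at line 3 remove [myk,mdyo] add [frxa,thx,sslsj] -> 8 lines: djq zqu aidwy frxa thx sslsj qmfb dlu
Hunk 7: at line 3 remove [frxa,thx,sslsj] add [kcam,cihjd,khvx] -> 8 lines: djq zqu aidwy kcam cihjd khvx qmfb dlu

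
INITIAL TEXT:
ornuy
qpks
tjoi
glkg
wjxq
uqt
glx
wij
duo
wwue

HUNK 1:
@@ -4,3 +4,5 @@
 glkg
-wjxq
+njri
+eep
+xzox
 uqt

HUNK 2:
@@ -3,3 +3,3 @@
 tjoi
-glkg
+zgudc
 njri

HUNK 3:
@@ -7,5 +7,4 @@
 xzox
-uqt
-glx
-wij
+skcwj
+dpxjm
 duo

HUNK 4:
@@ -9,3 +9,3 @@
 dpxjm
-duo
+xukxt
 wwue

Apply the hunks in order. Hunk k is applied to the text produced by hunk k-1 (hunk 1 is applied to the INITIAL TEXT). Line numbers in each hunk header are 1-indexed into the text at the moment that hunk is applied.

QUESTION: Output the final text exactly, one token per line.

Hunk 1: at line 4 remove [wjxq] add [njri,eep,xzox] -> 12 lines: ornuy qpks tjoi glkg njri eep xzox uqt glx wij duo wwue
Hunk 2: at line 3 remove [glkg] add [zgudc] -> 12 lines: ornuy qpks tjoi zgudc njri eep xzox uqt glx wij duo wwue
Hunk 3: at line 7 remove [uqt,glx,wij] add [skcwj,dpxjm] -> 11 lines: ornuy qpks tjoi zgudc njri eep xzox skcwj dpxjm duo wwue
Hunk 4: at line 9 remove [duo] add [xukxt] -> 11 lines: ornuy qpks tjoi zgudc njri eep xzox skcwj dpxjm xukxt wwue

Answer: ornuy
qpks
tjoi
zgudc
njri
eep
xzox
skcwj
dpxjm
xukxt
wwue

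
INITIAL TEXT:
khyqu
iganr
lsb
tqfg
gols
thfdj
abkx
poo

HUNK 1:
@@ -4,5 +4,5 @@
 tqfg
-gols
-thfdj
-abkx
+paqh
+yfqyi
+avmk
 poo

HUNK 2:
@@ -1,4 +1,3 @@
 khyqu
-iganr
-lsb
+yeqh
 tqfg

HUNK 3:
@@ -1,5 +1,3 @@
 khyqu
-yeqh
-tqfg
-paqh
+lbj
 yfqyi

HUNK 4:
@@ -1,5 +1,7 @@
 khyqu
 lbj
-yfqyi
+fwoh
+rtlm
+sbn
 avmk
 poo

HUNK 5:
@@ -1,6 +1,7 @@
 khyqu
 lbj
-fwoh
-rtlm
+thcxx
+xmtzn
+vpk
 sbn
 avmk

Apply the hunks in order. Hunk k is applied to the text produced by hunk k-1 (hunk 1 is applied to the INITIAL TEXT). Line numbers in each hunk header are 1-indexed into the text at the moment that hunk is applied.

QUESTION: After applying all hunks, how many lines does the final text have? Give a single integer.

Answer: 8

Derivation:
Hunk 1: at line 4 remove [gols,thfdj,abkx] add [paqh,yfqyi,avmk] -> 8 lines: khyqu iganr lsb tqfg paqh yfqyi avmk poo
Hunk 2: at line 1 remove [iganr,lsb] add [yeqh] -> 7 lines: khyqu yeqh tqfg paqh yfqyi avmk poo
Hunk 3: at line 1 remove [yeqh,tqfg,paqh] add [lbj] -> 5 lines: khyqu lbj yfqyi avmk poo
Hunk 4: at line 1 remove [yfqyi] add [fwoh,rtlm,sbn] -> 7 lines: khyqu lbj fwoh rtlm sbn avmk poo
Hunk 5: at line 1 remove [fwoh,rtlm] add [thcxx,xmtzn,vpk] -> 8 lines: khyqu lbj thcxx xmtzn vpk sbn avmk poo
Final line count: 8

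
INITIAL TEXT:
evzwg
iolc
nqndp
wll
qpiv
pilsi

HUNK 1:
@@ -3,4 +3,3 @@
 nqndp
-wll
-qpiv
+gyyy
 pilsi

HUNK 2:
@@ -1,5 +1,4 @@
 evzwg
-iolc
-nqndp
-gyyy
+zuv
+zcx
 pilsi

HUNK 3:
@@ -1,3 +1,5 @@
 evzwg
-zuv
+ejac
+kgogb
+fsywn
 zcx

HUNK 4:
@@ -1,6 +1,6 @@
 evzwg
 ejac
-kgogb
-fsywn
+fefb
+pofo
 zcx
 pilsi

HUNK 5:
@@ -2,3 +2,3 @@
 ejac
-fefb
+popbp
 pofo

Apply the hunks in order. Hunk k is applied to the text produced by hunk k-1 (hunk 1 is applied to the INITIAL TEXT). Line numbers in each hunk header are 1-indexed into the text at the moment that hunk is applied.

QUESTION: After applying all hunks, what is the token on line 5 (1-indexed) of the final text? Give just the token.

Answer: zcx

Derivation:
Hunk 1: at line 3 remove [wll,qpiv] add [gyyy] -> 5 lines: evzwg iolc nqndp gyyy pilsi
Hunk 2: at line 1 remove [iolc,nqndp,gyyy] add [zuv,zcx] -> 4 lines: evzwg zuv zcx pilsi
Hunk 3: at line 1 remove [zuv] add [ejac,kgogb,fsywn] -> 6 lines: evzwg ejac kgogb fsywn zcx pilsi
Hunk 4: at line 1 remove [kgogb,fsywn] add [fefb,pofo] -> 6 lines: evzwg ejac fefb pofo zcx pilsi
Hunk 5: at line 2 remove [fefb] add [popbp] -> 6 lines: evzwg ejac popbp pofo zcx pilsi
Final line 5: zcx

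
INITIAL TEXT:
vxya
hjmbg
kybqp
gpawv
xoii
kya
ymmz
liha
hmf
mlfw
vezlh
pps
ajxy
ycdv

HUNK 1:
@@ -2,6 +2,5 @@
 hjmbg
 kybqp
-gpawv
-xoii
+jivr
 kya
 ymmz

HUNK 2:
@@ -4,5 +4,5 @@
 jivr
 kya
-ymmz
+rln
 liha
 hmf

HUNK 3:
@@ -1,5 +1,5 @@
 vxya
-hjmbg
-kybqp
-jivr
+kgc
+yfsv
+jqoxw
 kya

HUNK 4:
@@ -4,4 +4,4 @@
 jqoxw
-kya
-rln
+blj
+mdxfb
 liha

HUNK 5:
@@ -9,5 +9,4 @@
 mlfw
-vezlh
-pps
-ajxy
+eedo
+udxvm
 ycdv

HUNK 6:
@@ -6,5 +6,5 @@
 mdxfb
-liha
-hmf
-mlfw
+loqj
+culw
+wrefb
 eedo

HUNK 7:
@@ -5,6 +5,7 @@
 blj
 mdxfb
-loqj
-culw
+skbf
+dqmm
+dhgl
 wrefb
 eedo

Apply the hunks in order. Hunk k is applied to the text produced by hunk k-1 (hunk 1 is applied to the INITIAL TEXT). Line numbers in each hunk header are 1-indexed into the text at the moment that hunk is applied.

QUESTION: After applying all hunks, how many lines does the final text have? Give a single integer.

Answer: 13

Derivation:
Hunk 1: at line 2 remove [gpawv,xoii] add [jivr] -> 13 lines: vxya hjmbg kybqp jivr kya ymmz liha hmf mlfw vezlh pps ajxy ycdv
Hunk 2: at line 4 remove [ymmz] add [rln] -> 13 lines: vxya hjmbg kybqp jivr kya rln liha hmf mlfw vezlh pps ajxy ycdv
Hunk 3: at line 1 remove [hjmbg,kybqp,jivr] add [kgc,yfsv,jqoxw] -> 13 lines: vxya kgc yfsv jqoxw kya rln liha hmf mlfw vezlh pps ajxy ycdv
Hunk 4: at line 4 remove [kya,rln] add [blj,mdxfb] -> 13 lines: vxya kgc yfsv jqoxw blj mdxfb liha hmf mlfw vezlh pps ajxy ycdv
Hunk 5: at line 9 remove [vezlh,pps,ajxy] add [eedo,udxvm] -> 12 lines: vxya kgc yfsv jqoxw blj mdxfb liha hmf mlfw eedo udxvm ycdv
Hunk 6: at line 6 remove [liha,hmf,mlfw] add [loqj,culw,wrefb] -> 12 lines: vxya kgc yfsv jqoxw blj mdxfb loqj culw wrefb eedo udxvm ycdv
Hunk 7: at line 5 remove [loqj,culw] add [skbf,dqmm,dhgl] -> 13 lines: vxya kgc yfsv jqoxw blj mdxfb skbf dqmm dhgl wrefb eedo udxvm ycdv
Final line count: 13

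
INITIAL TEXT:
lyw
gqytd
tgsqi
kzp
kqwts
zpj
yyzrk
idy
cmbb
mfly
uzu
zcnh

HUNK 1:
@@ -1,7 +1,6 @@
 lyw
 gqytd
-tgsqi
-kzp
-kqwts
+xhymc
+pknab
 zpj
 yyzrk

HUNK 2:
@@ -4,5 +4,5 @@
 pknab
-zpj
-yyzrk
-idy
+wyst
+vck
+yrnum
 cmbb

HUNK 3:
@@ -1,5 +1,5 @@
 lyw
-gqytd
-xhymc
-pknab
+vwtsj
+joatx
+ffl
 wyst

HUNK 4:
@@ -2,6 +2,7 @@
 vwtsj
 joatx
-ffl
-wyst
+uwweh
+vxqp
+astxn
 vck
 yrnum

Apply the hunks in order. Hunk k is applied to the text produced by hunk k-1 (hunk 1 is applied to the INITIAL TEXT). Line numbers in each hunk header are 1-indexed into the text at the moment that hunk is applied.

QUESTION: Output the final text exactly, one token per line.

Hunk 1: at line 1 remove [tgsqi,kzp,kqwts] add [xhymc,pknab] -> 11 lines: lyw gqytd xhymc pknab zpj yyzrk idy cmbb mfly uzu zcnh
Hunk 2: at line 4 remove [zpj,yyzrk,idy] add [wyst,vck,yrnum] -> 11 lines: lyw gqytd xhymc pknab wyst vck yrnum cmbb mfly uzu zcnh
Hunk 3: at line 1 remove [gqytd,xhymc,pknab] add [vwtsj,joatx,ffl] -> 11 lines: lyw vwtsj joatx ffl wyst vck yrnum cmbb mfly uzu zcnh
Hunk 4: at line 2 remove [ffl,wyst] add [uwweh,vxqp,astxn] -> 12 lines: lyw vwtsj joatx uwweh vxqp astxn vck yrnum cmbb mfly uzu zcnh

Answer: lyw
vwtsj
joatx
uwweh
vxqp
astxn
vck
yrnum
cmbb
mfly
uzu
zcnh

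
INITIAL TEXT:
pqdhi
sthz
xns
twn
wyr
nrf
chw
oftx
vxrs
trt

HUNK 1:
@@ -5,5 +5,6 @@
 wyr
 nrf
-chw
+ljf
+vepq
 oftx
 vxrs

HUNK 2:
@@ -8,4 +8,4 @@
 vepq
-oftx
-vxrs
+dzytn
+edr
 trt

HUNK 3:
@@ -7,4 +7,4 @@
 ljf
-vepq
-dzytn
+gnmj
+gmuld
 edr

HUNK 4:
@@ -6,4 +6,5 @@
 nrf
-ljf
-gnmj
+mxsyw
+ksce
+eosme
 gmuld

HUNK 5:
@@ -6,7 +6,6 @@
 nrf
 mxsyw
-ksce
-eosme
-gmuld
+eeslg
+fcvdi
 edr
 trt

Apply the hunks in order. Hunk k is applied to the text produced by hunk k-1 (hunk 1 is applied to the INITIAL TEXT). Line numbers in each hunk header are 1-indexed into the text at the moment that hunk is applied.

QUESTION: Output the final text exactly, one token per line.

Hunk 1: at line 5 remove [chw] add [ljf,vepq] -> 11 lines: pqdhi sthz xns twn wyr nrf ljf vepq oftx vxrs trt
Hunk 2: at line 8 remove [oftx,vxrs] add [dzytn,edr] -> 11 lines: pqdhi sthz xns twn wyr nrf ljf vepq dzytn edr trt
Hunk 3: at line 7 remove [vepq,dzytn] add [gnmj,gmuld] -> 11 lines: pqdhi sthz xns twn wyr nrf ljf gnmj gmuld edr trt
Hunk 4: at line 6 remove [ljf,gnmj] add [mxsyw,ksce,eosme] -> 12 lines: pqdhi sthz xns twn wyr nrf mxsyw ksce eosme gmuld edr trt
Hunk 5: at line 6 remove [ksce,eosme,gmuld] add [eeslg,fcvdi] -> 11 lines: pqdhi sthz xns twn wyr nrf mxsyw eeslg fcvdi edr trt

Answer: pqdhi
sthz
xns
twn
wyr
nrf
mxsyw
eeslg
fcvdi
edr
trt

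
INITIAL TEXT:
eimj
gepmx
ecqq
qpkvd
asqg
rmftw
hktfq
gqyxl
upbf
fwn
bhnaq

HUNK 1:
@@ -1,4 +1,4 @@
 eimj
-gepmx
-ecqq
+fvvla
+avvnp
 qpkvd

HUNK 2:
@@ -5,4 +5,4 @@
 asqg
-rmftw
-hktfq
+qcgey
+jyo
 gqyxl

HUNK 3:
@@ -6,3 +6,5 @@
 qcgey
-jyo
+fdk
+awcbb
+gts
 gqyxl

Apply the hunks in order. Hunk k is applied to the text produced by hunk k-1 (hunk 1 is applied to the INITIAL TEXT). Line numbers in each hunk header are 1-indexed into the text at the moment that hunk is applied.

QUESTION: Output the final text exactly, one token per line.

Answer: eimj
fvvla
avvnp
qpkvd
asqg
qcgey
fdk
awcbb
gts
gqyxl
upbf
fwn
bhnaq

Derivation:
Hunk 1: at line 1 remove [gepmx,ecqq] add [fvvla,avvnp] -> 11 lines: eimj fvvla avvnp qpkvd asqg rmftw hktfq gqyxl upbf fwn bhnaq
Hunk 2: at line 5 remove [rmftw,hktfq] add [qcgey,jyo] -> 11 lines: eimj fvvla avvnp qpkvd asqg qcgey jyo gqyxl upbf fwn bhnaq
Hunk 3: at line 6 remove [jyo] add [fdk,awcbb,gts] -> 13 lines: eimj fvvla avvnp qpkvd asqg qcgey fdk awcbb gts gqyxl upbf fwn bhnaq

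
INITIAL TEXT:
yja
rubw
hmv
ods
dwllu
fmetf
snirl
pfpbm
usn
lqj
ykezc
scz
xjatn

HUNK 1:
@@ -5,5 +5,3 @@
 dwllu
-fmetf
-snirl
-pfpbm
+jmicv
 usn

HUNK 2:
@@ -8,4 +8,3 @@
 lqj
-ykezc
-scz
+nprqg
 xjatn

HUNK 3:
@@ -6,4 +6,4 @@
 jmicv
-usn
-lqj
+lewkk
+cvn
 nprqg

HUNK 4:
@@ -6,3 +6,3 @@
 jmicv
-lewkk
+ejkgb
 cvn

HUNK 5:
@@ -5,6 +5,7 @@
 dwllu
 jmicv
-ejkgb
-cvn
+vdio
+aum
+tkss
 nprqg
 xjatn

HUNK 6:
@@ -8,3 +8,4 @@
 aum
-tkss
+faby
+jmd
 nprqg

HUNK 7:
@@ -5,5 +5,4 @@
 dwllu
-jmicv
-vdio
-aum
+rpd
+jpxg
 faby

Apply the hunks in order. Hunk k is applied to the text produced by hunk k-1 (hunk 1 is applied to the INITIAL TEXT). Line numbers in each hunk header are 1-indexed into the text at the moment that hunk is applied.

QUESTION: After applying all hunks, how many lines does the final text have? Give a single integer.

Answer: 11

Derivation:
Hunk 1: at line 5 remove [fmetf,snirl,pfpbm] add [jmicv] -> 11 lines: yja rubw hmv ods dwllu jmicv usn lqj ykezc scz xjatn
Hunk 2: at line 8 remove [ykezc,scz] add [nprqg] -> 10 lines: yja rubw hmv ods dwllu jmicv usn lqj nprqg xjatn
Hunk 3: at line 6 remove [usn,lqj] add [lewkk,cvn] -> 10 lines: yja rubw hmv ods dwllu jmicv lewkk cvn nprqg xjatn
Hunk 4: at line 6 remove [lewkk] add [ejkgb] -> 10 lines: yja rubw hmv ods dwllu jmicv ejkgb cvn nprqg xjatn
Hunk 5: at line 5 remove [ejkgb,cvn] add [vdio,aum,tkss] -> 11 lines: yja rubw hmv ods dwllu jmicv vdio aum tkss nprqg xjatn
Hunk 6: at line 8 remove [tkss] add [faby,jmd] -> 12 lines: yja rubw hmv ods dwllu jmicv vdio aum faby jmd nprqg xjatn
Hunk 7: at line 5 remove [jmicv,vdio,aum] add [rpd,jpxg] -> 11 lines: yja rubw hmv ods dwllu rpd jpxg faby jmd nprqg xjatn
Final line count: 11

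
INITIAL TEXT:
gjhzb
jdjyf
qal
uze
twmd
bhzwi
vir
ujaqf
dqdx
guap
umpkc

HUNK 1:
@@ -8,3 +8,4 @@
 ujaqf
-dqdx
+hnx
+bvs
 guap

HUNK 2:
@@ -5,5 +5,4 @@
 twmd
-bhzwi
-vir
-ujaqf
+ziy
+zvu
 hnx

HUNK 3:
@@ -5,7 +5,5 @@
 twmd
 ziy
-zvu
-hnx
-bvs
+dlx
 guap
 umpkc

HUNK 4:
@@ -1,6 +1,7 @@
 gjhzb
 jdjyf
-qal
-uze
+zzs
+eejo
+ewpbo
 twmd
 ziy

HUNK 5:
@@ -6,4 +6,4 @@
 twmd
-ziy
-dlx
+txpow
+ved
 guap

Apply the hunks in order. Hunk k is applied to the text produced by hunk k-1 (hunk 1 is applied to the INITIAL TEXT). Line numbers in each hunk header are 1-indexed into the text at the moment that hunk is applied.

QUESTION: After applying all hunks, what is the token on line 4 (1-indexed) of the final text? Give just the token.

Hunk 1: at line 8 remove [dqdx] add [hnx,bvs] -> 12 lines: gjhzb jdjyf qal uze twmd bhzwi vir ujaqf hnx bvs guap umpkc
Hunk 2: at line 5 remove [bhzwi,vir,ujaqf] add [ziy,zvu] -> 11 lines: gjhzb jdjyf qal uze twmd ziy zvu hnx bvs guap umpkc
Hunk 3: at line 5 remove [zvu,hnx,bvs] add [dlx] -> 9 lines: gjhzb jdjyf qal uze twmd ziy dlx guap umpkc
Hunk 4: at line 1 remove [qal,uze] add [zzs,eejo,ewpbo] -> 10 lines: gjhzb jdjyf zzs eejo ewpbo twmd ziy dlx guap umpkc
Hunk 5: at line 6 remove [ziy,dlx] add [txpow,ved] -> 10 lines: gjhzb jdjyf zzs eejo ewpbo twmd txpow ved guap umpkc
Final line 4: eejo

Answer: eejo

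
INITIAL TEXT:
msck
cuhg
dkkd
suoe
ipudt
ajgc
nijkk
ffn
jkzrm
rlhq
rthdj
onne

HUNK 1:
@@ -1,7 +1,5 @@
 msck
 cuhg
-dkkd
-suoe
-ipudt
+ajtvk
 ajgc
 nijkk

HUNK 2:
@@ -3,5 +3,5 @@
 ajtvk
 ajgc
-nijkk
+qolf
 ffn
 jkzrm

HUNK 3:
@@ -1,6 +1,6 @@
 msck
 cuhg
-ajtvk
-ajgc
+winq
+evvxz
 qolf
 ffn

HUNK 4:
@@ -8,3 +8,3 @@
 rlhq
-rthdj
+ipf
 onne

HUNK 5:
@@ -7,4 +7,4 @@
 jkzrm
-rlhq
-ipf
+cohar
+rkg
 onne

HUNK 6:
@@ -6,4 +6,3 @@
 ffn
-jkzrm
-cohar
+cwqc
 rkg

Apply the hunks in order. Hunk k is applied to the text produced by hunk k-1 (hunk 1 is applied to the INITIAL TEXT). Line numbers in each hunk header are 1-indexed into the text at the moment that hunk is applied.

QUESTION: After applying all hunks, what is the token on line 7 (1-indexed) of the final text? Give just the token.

Hunk 1: at line 1 remove [dkkd,suoe,ipudt] add [ajtvk] -> 10 lines: msck cuhg ajtvk ajgc nijkk ffn jkzrm rlhq rthdj onne
Hunk 2: at line 3 remove [nijkk] add [qolf] -> 10 lines: msck cuhg ajtvk ajgc qolf ffn jkzrm rlhq rthdj onne
Hunk 3: at line 1 remove [ajtvk,ajgc] add [winq,evvxz] -> 10 lines: msck cuhg winq evvxz qolf ffn jkzrm rlhq rthdj onne
Hunk 4: at line 8 remove [rthdj] add [ipf] -> 10 lines: msck cuhg winq evvxz qolf ffn jkzrm rlhq ipf onne
Hunk 5: at line 7 remove [rlhq,ipf] add [cohar,rkg] -> 10 lines: msck cuhg winq evvxz qolf ffn jkzrm cohar rkg onne
Hunk 6: at line 6 remove [jkzrm,cohar] add [cwqc] -> 9 lines: msck cuhg winq evvxz qolf ffn cwqc rkg onne
Final line 7: cwqc

Answer: cwqc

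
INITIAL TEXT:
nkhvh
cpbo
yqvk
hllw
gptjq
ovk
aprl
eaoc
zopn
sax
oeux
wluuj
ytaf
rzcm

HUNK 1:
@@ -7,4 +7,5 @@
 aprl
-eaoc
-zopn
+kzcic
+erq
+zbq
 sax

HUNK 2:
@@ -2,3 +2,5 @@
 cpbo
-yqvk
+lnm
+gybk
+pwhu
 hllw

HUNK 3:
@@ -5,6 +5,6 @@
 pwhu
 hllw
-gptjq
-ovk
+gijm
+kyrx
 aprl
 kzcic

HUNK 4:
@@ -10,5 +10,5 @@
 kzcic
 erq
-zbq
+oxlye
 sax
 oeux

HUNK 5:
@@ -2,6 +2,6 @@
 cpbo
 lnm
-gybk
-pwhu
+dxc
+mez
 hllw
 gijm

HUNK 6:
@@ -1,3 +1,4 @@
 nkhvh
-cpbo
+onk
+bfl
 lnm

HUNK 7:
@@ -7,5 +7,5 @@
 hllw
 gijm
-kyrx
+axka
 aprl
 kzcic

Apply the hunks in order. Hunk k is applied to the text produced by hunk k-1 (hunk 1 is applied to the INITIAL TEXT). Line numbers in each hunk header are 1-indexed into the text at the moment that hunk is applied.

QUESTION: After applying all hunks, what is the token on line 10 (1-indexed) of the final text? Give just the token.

Hunk 1: at line 7 remove [eaoc,zopn] add [kzcic,erq,zbq] -> 15 lines: nkhvh cpbo yqvk hllw gptjq ovk aprl kzcic erq zbq sax oeux wluuj ytaf rzcm
Hunk 2: at line 2 remove [yqvk] add [lnm,gybk,pwhu] -> 17 lines: nkhvh cpbo lnm gybk pwhu hllw gptjq ovk aprl kzcic erq zbq sax oeux wluuj ytaf rzcm
Hunk 3: at line 5 remove [gptjq,ovk] add [gijm,kyrx] -> 17 lines: nkhvh cpbo lnm gybk pwhu hllw gijm kyrx aprl kzcic erq zbq sax oeux wluuj ytaf rzcm
Hunk 4: at line 10 remove [zbq] add [oxlye] -> 17 lines: nkhvh cpbo lnm gybk pwhu hllw gijm kyrx aprl kzcic erq oxlye sax oeux wluuj ytaf rzcm
Hunk 5: at line 2 remove [gybk,pwhu] add [dxc,mez] -> 17 lines: nkhvh cpbo lnm dxc mez hllw gijm kyrx aprl kzcic erq oxlye sax oeux wluuj ytaf rzcm
Hunk 6: at line 1 remove [cpbo] add [onk,bfl] -> 18 lines: nkhvh onk bfl lnm dxc mez hllw gijm kyrx aprl kzcic erq oxlye sax oeux wluuj ytaf rzcm
Hunk 7: at line 7 remove [kyrx] add [axka] -> 18 lines: nkhvh onk bfl lnm dxc mez hllw gijm axka aprl kzcic erq oxlye sax oeux wluuj ytaf rzcm
Final line 10: aprl

Answer: aprl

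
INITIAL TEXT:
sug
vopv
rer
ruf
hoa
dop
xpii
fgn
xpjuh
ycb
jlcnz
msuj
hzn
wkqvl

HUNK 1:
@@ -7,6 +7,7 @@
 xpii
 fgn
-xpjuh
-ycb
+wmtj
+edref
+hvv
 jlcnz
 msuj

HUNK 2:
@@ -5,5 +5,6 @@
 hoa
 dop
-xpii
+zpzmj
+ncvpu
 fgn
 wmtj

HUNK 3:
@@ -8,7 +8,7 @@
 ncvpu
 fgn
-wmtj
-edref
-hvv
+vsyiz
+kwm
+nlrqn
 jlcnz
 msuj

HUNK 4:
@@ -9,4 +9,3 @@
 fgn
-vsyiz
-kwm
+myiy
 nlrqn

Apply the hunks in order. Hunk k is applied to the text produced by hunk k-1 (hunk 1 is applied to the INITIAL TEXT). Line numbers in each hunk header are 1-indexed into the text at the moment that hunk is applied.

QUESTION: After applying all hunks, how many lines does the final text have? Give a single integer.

Answer: 15

Derivation:
Hunk 1: at line 7 remove [xpjuh,ycb] add [wmtj,edref,hvv] -> 15 lines: sug vopv rer ruf hoa dop xpii fgn wmtj edref hvv jlcnz msuj hzn wkqvl
Hunk 2: at line 5 remove [xpii] add [zpzmj,ncvpu] -> 16 lines: sug vopv rer ruf hoa dop zpzmj ncvpu fgn wmtj edref hvv jlcnz msuj hzn wkqvl
Hunk 3: at line 8 remove [wmtj,edref,hvv] add [vsyiz,kwm,nlrqn] -> 16 lines: sug vopv rer ruf hoa dop zpzmj ncvpu fgn vsyiz kwm nlrqn jlcnz msuj hzn wkqvl
Hunk 4: at line 9 remove [vsyiz,kwm] add [myiy] -> 15 lines: sug vopv rer ruf hoa dop zpzmj ncvpu fgn myiy nlrqn jlcnz msuj hzn wkqvl
Final line count: 15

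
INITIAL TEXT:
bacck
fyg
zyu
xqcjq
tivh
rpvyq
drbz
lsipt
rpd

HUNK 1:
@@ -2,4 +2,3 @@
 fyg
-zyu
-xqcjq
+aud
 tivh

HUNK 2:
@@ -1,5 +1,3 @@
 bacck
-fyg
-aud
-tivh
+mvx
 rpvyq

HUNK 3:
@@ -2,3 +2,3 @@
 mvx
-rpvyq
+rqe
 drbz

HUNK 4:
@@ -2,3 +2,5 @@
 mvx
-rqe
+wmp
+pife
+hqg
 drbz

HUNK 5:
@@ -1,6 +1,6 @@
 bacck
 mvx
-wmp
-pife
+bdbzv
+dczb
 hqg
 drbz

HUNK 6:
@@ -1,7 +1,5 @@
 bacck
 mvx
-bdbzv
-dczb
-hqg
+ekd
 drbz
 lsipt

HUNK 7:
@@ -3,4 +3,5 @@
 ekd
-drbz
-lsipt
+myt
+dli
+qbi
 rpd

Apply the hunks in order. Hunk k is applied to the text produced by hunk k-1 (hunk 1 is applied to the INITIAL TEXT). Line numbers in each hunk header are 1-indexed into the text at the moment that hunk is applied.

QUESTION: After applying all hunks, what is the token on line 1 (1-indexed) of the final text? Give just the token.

Hunk 1: at line 2 remove [zyu,xqcjq] add [aud] -> 8 lines: bacck fyg aud tivh rpvyq drbz lsipt rpd
Hunk 2: at line 1 remove [fyg,aud,tivh] add [mvx] -> 6 lines: bacck mvx rpvyq drbz lsipt rpd
Hunk 3: at line 2 remove [rpvyq] add [rqe] -> 6 lines: bacck mvx rqe drbz lsipt rpd
Hunk 4: at line 2 remove [rqe] add [wmp,pife,hqg] -> 8 lines: bacck mvx wmp pife hqg drbz lsipt rpd
Hunk 5: at line 1 remove [wmp,pife] add [bdbzv,dczb] -> 8 lines: bacck mvx bdbzv dczb hqg drbz lsipt rpd
Hunk 6: at line 1 remove [bdbzv,dczb,hqg] add [ekd] -> 6 lines: bacck mvx ekd drbz lsipt rpd
Hunk 7: at line 3 remove [drbz,lsipt] add [myt,dli,qbi] -> 7 lines: bacck mvx ekd myt dli qbi rpd
Final line 1: bacck

Answer: bacck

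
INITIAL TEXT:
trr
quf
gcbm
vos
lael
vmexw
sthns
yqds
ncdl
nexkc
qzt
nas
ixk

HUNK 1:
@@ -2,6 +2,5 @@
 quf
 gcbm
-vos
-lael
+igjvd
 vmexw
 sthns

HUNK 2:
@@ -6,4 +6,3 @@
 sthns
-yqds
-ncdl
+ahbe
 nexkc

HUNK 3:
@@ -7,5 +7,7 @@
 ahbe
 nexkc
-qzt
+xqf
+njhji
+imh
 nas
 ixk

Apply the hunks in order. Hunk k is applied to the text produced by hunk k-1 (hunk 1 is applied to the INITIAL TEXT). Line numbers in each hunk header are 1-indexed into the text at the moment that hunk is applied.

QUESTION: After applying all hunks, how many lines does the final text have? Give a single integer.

Hunk 1: at line 2 remove [vos,lael] add [igjvd] -> 12 lines: trr quf gcbm igjvd vmexw sthns yqds ncdl nexkc qzt nas ixk
Hunk 2: at line 6 remove [yqds,ncdl] add [ahbe] -> 11 lines: trr quf gcbm igjvd vmexw sthns ahbe nexkc qzt nas ixk
Hunk 3: at line 7 remove [qzt] add [xqf,njhji,imh] -> 13 lines: trr quf gcbm igjvd vmexw sthns ahbe nexkc xqf njhji imh nas ixk
Final line count: 13

Answer: 13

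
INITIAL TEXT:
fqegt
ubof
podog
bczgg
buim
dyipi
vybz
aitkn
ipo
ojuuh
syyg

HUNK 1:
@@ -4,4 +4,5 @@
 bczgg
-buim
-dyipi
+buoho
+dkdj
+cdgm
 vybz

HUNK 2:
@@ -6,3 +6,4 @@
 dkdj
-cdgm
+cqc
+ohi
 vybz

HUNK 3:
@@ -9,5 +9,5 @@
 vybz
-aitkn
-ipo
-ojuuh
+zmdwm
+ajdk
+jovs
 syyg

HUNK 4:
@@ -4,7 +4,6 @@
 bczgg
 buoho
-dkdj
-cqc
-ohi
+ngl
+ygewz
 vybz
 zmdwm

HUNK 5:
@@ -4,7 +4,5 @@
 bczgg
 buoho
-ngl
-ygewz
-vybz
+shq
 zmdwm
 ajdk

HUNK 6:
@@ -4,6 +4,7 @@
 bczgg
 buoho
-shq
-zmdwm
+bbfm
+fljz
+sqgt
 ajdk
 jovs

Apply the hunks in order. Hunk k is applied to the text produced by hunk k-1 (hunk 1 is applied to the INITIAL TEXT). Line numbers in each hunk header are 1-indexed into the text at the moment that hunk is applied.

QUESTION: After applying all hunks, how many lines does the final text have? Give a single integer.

Hunk 1: at line 4 remove [buim,dyipi] add [buoho,dkdj,cdgm] -> 12 lines: fqegt ubof podog bczgg buoho dkdj cdgm vybz aitkn ipo ojuuh syyg
Hunk 2: at line 6 remove [cdgm] add [cqc,ohi] -> 13 lines: fqegt ubof podog bczgg buoho dkdj cqc ohi vybz aitkn ipo ojuuh syyg
Hunk 3: at line 9 remove [aitkn,ipo,ojuuh] add [zmdwm,ajdk,jovs] -> 13 lines: fqegt ubof podog bczgg buoho dkdj cqc ohi vybz zmdwm ajdk jovs syyg
Hunk 4: at line 4 remove [dkdj,cqc,ohi] add [ngl,ygewz] -> 12 lines: fqegt ubof podog bczgg buoho ngl ygewz vybz zmdwm ajdk jovs syyg
Hunk 5: at line 4 remove [ngl,ygewz,vybz] add [shq] -> 10 lines: fqegt ubof podog bczgg buoho shq zmdwm ajdk jovs syyg
Hunk 6: at line 4 remove [shq,zmdwm] add [bbfm,fljz,sqgt] -> 11 lines: fqegt ubof podog bczgg buoho bbfm fljz sqgt ajdk jovs syyg
Final line count: 11

Answer: 11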